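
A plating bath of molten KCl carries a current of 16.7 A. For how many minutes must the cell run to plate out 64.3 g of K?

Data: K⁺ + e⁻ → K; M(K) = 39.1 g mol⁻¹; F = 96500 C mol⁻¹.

n(K) = m/M = 64.3 / 39.1 = 1.645 mol.
Each K atom requires 1 electron, so n(e⁻) = 1 × 1.645 = 1.645 mol.
Q = n(e⁻)·F = 1.645 × 96500 = 158700 C.
t = Q/I = 158700 / 16.70 A = 9503 s = 158 min.

158 min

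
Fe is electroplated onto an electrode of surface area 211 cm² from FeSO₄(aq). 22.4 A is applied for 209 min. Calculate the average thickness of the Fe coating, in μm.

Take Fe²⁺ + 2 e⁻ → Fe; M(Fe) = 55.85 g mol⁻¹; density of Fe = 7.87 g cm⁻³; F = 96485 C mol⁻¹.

Q = I·t = 22.40 × 12540 = 280900 C; n(e⁻) = 2.911 mol.
n(Fe) = n(e⁻)/2 = 1.456 mol, so m = 1.456 × 55.85 = 81.30 g.
Volume = m/ρ = 81.30 / 7.87 = 10.33 cm³.
Thickness = V/A = 10.33 / 211 = 0.0490 cm = 490 μm.

490 μm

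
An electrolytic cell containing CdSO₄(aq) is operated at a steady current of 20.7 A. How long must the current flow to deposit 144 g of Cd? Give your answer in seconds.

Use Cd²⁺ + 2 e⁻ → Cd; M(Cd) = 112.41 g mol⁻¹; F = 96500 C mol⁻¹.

11900 s

n(Cd) = m/M = 144 / 112.41 = 1.281 mol.
Each Cd atom requires 2 electrons, so n(e⁻) = 2 × 1.281 = 2.562 mol.
Q = n(e⁻)·F = 2.562 × 96500 = 247200 C.
t = Q/I = 247200 / 20.70 A = 11940 s.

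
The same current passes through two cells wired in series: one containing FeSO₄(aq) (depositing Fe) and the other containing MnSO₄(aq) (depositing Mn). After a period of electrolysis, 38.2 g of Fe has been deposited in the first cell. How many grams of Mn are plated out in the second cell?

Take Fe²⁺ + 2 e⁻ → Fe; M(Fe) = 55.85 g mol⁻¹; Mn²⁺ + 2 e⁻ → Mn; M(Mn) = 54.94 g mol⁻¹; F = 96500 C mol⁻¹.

n(Fe) = 38.2 / 55.85 = 0.6840 mol.
Since Fe²⁺ + 2 e⁻ → Fe, n(e⁻) passed = 2 × 0.6840 = 1.368 mol.
Cells in series carry the same charge, so the same 1.368 mol of electrons passes through cell 2.
Mn²⁺ + 2 e⁻ → Mn, so n(Mn) = 1.368 / 2 = 0.6840 mol.
m(Mn) = 0.6840 × 54.94 = 37.6 g.

37.6 g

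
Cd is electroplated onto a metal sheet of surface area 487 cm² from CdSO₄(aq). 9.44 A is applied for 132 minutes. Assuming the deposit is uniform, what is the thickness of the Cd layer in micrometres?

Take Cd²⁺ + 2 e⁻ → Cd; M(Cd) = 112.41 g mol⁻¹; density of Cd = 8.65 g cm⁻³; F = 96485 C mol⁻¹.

103 μm

Q = I·t = 9.440 × 7920.0 = 74760 C; n(e⁻) = 0.7749 mol.
n(Cd) = n(e⁻)/2 = 0.3874 mol, so m = 0.3874 × 112.41 = 43.55 g.
Volume = m/ρ = 43.55 / 8.65 = 5.035 cm³.
Thickness = V/A = 5.035 / 487 = 0.0103 cm = 103 μm.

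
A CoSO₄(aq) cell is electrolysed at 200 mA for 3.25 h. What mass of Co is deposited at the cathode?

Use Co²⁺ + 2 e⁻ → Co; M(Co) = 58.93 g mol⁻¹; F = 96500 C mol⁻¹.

0.714 g

Q = I·t = 0.2000 A × 11700 s = 2340 C.
n(e⁻) = Q/F = 2340 / 96500 = 0.02425 mol.
Co²⁺ + 2 e⁻ → Co, so n(Co) = n(e⁻)/2 = 0.01212 mol.
m = n·M = 0.01212 × 58.93 = 0.714 g.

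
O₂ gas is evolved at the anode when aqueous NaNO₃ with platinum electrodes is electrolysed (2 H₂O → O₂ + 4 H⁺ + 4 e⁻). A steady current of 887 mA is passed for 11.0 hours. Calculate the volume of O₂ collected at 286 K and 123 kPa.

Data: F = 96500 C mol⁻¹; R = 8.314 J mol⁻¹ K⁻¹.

1.76 L

Q = I·t = 0.8870 A × 39600 s = 35130 C.
n(e⁻) = Q/F = 35130 / 96500 = 0.3640 mol.
4 electrons are transferred per O₂ molecule, so n(O₂) = 0.3640 / 4 = 0.09100 mol.
V = nRT/P = (0.09100 × 8.314 × 286) / (123 × 10³ Pa) = 0.00176 m³ = 1.76 L.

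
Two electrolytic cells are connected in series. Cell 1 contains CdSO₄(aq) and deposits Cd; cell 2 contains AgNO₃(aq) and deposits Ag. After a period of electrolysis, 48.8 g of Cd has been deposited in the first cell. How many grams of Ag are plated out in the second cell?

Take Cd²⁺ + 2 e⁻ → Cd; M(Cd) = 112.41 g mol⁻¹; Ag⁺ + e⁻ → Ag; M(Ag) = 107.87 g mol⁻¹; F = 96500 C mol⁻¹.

93.7 g

n(Cd) = 48.8 / 112.41 = 0.4341 mol.
Since Cd²⁺ + 2 e⁻ → Cd, n(e⁻) passed = 2 × 0.4341 = 0.8683 mol.
Cells in series carry the same charge, so the same 0.8683 mol of electrons passes through cell 2.
Ag⁺ + e⁻ → Ag, so n(Ag) = 0.8683 / 1 = 0.8683 mol.
m(Ag) = 0.8683 × 107.87 = 93.7 g.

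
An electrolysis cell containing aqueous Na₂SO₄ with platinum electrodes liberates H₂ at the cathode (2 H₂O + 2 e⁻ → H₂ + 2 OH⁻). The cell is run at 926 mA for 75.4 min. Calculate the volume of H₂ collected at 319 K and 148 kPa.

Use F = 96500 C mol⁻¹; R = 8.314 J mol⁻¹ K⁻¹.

Q = I·t = 0.9260 A × 4524.0 s = 4189 C.
n(e⁻) = Q/F = 4189 / 96500 = 0.04341 mol.
2 electrons are transferred per H₂ molecule, so n(H₂) = 0.04341 / 2 = 0.02171 mol.
V = nRT/P = (0.02171 × 8.314 × 319) / (148 × 10³ Pa) = 3.89 × 10⁻⁴ m³ = 0.389 L.

0.389 L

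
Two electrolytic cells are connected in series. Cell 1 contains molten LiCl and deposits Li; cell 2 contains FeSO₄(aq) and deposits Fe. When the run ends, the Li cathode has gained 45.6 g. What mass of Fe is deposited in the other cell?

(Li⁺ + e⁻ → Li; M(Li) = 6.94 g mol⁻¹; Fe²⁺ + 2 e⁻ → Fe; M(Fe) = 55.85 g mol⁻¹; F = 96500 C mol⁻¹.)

183 g

n(Li) = 45.6 / 6.94 = 6.571 mol.
Since Li⁺ + e⁻ → Li, n(e⁻) passed = 1 × 6.571 = 6.571 mol.
Cells in series carry the same charge, so the same 6.571 mol of electrons passes through cell 2.
Fe²⁺ + 2 e⁻ → Fe, so n(Fe) = 6.571 / 2 = 3.285 mol.
m(Fe) = 3.285 × 55.85 = 183 g.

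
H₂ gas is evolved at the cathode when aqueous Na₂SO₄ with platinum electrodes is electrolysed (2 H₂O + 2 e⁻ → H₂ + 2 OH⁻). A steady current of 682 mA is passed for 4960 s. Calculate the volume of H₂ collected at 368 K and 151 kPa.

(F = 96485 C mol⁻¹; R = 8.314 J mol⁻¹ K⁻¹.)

Q = I·t = 0.6820 A × 4960.0 s = 3383 C.
n(e⁻) = Q/F = 3383 / 96485 = 0.03506 mol.
2 electrons are transferred per H₂ molecule, so n(H₂) = 0.03506 / 2 = 0.01753 mol.
V = nRT/P = (0.01753 × 8.314 × 368) / (151 × 10³ Pa) = 3.55 × 10⁻⁴ m³ = 0.355 L.

0.355 L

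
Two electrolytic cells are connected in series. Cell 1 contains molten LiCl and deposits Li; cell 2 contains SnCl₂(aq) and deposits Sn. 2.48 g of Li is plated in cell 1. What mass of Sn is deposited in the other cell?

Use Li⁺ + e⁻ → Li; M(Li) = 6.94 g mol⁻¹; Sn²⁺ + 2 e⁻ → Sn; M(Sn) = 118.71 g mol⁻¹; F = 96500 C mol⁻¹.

n(Li) = 2.48 / 6.94 = 0.3573 mol.
Since Li⁺ + e⁻ → Li, n(e⁻) passed = 1 × 0.3573 = 0.3573 mol.
Cells in series carry the same charge, so the same 0.3573 mol of electrons passes through cell 2.
Sn²⁺ + 2 e⁻ → Sn, so n(Sn) = 0.3573 / 2 = 0.1787 mol.
m(Sn) = 0.1787 × 118.71 = 21.2 g.

21.2 g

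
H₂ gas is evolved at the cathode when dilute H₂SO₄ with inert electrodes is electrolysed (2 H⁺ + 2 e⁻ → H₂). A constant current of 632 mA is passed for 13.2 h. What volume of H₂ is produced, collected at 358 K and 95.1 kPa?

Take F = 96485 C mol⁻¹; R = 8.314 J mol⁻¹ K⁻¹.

Q = I·t = 0.6320 A × 47520 s = 30030 C.
n(e⁻) = Q/F = 30030 / 96485 = 0.3113 mol.
2 electrons are transferred per H₂ molecule, so n(H₂) = 0.3113 / 2 = 0.1556 mol.
V = nRT/P = (0.1556 × 8.314 × 358) / (95.1 × 10³ Pa) = 0.00487 m³ = 4.87 L.

4.87 L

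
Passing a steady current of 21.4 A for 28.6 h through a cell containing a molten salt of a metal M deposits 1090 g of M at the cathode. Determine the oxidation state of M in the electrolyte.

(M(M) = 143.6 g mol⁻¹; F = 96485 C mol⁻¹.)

+3

Q = I·t = 21.40 A × 102960 s = 2203000 C, so n(e⁻) = 2203000/96485 = 22.84 mol.
n(M) deposited = 1090 / 143.6 = 7.591 mol.
Electrons per atom = n(e⁻)/n(M) = 22.84 / 7.591 = 3.01 ≈ 3, so the ion is M³⁺.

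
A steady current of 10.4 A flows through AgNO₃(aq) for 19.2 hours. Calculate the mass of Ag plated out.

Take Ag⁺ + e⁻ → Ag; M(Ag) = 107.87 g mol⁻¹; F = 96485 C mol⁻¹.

804 g

Q = I·t = 10.40 A × 69120 s = 718800 C.
n(e⁻) = Q/F = 718800 / 96485 = 7.450 mol.
Ag⁺ + e⁻ → Ag, so n(Ag) = n(e⁻)/1 = 7.450 mol.
m = n·M = 7.450 × 107.87 = 804 g.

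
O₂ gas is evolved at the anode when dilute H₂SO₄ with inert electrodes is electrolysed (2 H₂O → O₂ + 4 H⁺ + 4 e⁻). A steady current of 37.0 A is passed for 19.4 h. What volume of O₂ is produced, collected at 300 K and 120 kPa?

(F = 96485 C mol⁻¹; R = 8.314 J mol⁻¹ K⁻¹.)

139 L

Q = I·t = 37.00 A × 69840 s = 2584000 C.
n(e⁻) = Q/F = 2584000 / 96485 = 26.78 mol.
4 electrons are transferred per O₂ molecule, so n(O₂) = 26.78 / 4 = 6.696 mol.
V = nRT/P = (6.696 × 8.314 × 300) / (120 × 10³ Pa) = 0.139 m³ = 139 L.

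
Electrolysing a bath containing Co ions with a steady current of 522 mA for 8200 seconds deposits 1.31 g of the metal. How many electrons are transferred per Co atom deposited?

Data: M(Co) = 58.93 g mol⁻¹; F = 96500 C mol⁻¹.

2

Q = I·t = 0.5220 A × 8200.0 s = 4280 C, so n(e⁻) = 4280/96500 = 0.04436 mol.
n(Co) deposited = 1.31 / 58.93 = 0.02223 mol.
Electrons per atom = n(e⁻)/n(Co) = 0.04436 / 0.02223 = 2.00 ≈ 2, so the ion is Co²⁺.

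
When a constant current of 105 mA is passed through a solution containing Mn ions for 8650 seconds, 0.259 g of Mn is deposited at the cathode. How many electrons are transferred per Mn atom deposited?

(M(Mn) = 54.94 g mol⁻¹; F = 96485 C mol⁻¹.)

Q = I·t = 0.1050 A × 8650.0 s = 908.2 C, so n(e⁻) = 908.2/96485 = 0.009413 mol.
n(Mn) deposited = 0.259 / 54.94 = 0.004714 mol.
Electrons per atom = n(e⁻)/n(Mn) = 0.009413 / 0.004714 = 2.00 ≈ 2, so the ion is Mn²⁺.

2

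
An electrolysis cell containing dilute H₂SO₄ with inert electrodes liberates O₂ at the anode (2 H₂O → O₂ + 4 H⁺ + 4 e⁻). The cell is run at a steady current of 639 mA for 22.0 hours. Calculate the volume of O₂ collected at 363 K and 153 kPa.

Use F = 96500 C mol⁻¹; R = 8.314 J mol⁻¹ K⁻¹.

2.59 L

Q = I·t = 0.6390 A × 79200 s = 50610 C.
n(e⁻) = Q/F = 50610 / 96500 = 0.5244 mol.
4 electrons are transferred per O₂ molecule, so n(O₂) = 0.5244 / 4 = 0.1311 mol.
V = nRT/P = (0.1311 × 8.314 × 363) / (153 × 10³ Pa) = 0.00259 m³ = 2.59 L.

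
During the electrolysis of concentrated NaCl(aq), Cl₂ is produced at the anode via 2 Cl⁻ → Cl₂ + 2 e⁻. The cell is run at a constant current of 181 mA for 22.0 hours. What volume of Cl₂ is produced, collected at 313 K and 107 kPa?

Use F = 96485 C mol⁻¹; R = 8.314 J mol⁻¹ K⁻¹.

1.81 L

Q = I·t = 0.1810 A × 79200 s = 14340 C.
n(e⁻) = Q/F = 14340 / 96485 = 0.1486 mol.
2 electrons are transferred per Cl₂ molecule, so n(Cl₂) = 0.1486 / 2 = 0.07429 mol.
V = nRT/P = (0.07429 × 8.314 × 313) / (107 × 10³ Pa) = 0.00181 m³ = 1.81 L.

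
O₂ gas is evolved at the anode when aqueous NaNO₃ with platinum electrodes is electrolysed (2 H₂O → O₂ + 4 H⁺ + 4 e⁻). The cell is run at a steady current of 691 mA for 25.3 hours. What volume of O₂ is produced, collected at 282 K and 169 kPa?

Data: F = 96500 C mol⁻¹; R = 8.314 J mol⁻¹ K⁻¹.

Q = I·t = 0.6910 A × 91080 s = 62940 C.
n(e⁻) = Q/F = 62940 / 96500 = 0.6522 mol.
4 electrons are transferred per O₂ molecule, so n(O₂) = 0.6522 / 4 = 0.1630 mol.
V = nRT/P = (0.1630 × 8.314 × 282) / (169 × 10³ Pa) = 0.00226 m³ = 2.26 L.

2.26 L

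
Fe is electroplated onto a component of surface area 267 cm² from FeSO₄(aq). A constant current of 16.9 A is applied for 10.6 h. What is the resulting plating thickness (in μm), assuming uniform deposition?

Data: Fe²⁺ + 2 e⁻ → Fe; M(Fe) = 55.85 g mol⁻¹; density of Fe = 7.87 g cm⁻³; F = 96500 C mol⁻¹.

Q = I·t = 16.90 × 38160 = 644900 C; n(e⁻) = 6.683 mol.
n(Fe) = n(e⁻)/2 = 3.341 mol, so m = 3.341 × 55.85 = 186.6 g.
Volume = m/ρ = 186.6 / 7.87 = 23.71 cm³.
Thickness = V/A = 23.71 / 267 = 0.0888 cm = 888 μm.

888 μm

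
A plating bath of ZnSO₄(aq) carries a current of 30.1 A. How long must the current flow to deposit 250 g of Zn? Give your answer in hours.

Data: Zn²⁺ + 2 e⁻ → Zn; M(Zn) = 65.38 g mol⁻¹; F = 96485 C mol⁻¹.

6.81 h

n(Zn) = m/M = 250 / 65.38 = 3.824 mol.
Each Zn atom requires 2 electrons, so n(e⁻) = 2 × 3.824 = 7.648 mol.
Q = n(e⁻)·F = 7.648 × 96485 = 737900 C.
t = Q/I = 737900 / 30.10 A = 24510 s = 6.81 h.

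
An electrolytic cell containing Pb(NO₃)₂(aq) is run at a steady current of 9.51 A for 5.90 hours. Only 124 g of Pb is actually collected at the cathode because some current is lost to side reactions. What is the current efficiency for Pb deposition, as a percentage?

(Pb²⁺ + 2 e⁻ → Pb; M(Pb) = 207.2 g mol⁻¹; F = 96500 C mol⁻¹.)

57.2 %

Q = I·t = 9.510 × 21240 = 202000 C; n(e⁻) = 202000/96500 = 2.093 mol.
Theoretical n(Pb) = n(e⁻)/2 = 1.047 mol, i.e. m_theo = 1.047 × 207.2 = 216.9 g.
Efficiency = m_actual / m_theo = 124 / 216.9 = 57.2 %.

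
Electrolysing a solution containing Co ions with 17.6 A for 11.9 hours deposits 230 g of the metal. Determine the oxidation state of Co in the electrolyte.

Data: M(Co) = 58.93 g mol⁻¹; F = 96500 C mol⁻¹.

Q = I·t = 17.60 A × 42840 s = 754000 C, so n(e⁻) = 754000/96500 = 7.813 mol.
n(Co) deposited = 230 / 58.93 = 3.903 mol.
Electrons per atom = n(e⁻)/n(Co) = 7.813 / 3.903 = 2.00 ≈ 2, so the ion is Co²⁺.

+2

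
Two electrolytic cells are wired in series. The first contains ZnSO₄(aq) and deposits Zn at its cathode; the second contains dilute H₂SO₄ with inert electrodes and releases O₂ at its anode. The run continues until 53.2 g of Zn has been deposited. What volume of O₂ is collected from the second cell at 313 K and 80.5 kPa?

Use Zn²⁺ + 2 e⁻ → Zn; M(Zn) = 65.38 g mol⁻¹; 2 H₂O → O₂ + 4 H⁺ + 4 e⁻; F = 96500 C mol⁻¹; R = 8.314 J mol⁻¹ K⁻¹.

13.2 L

n(Zn) = 53.2 / 65.38 = 0.8137 mol, so n(e⁻) = 2 × 0.8137 = 1.627 mol.
The cells are in series, so the same 1.627 mol of electrons passes through the second cell.
2 H₂O → O₂ + 4 H⁺ + 4 e⁻ — 4 mol e⁻ per mol O₂, so n(O₂) = 1.627/4 = 0.4069 mol.
V = nRT/P = (0.4069 × 8.314 × 313) / (80.5 × 10³) = 0.0132 m³ = 13.2 L.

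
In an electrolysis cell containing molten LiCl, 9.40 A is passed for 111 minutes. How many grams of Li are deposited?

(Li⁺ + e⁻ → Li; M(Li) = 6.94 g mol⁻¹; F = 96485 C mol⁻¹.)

Q = I·t = 9.400 A × 6660.0 s = 62600 C.
n(e⁻) = Q/F = 62600 / 96485 = 0.6488 mol.
Li⁺ + e⁻ → Li, so n(Li) = n(e⁻)/1 = 0.6488 mol.
m = n·M = 0.6488 × 6.94 = 4.50 g.

4.50 g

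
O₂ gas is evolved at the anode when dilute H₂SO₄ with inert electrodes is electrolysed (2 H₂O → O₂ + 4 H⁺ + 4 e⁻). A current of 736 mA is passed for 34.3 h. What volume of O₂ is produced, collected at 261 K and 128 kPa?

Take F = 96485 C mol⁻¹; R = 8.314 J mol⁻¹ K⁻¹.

Q = I·t = 0.7360 A × 123480 s = 90880 C.
n(e⁻) = Q/F = 90880 / 96485 = 0.9419 mol.
4 electrons are transferred per O₂ molecule, so n(O₂) = 0.9419 / 4 = 0.2355 mol.
V = nRT/P = (0.2355 × 8.314 × 261) / (128 × 10³ Pa) = 0.00399 m³ = 3.99 L.

3.99 L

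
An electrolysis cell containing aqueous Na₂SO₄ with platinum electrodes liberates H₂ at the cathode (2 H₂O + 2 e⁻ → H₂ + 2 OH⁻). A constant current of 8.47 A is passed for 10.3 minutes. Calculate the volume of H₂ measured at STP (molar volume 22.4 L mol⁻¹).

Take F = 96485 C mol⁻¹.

Q = I·t = 8.470 A × 618.00 s = 5234 C.
n(e⁻) = Q/F = 5234 / 96485 = 0.05425 mol.
2 electrons are transferred per H₂ molecule, so n(H₂) = 0.05425 / 2 = 0.02713 mol.
V = n × V_m = 0.02713 × 22.4 = 0.608 L.

0.608 L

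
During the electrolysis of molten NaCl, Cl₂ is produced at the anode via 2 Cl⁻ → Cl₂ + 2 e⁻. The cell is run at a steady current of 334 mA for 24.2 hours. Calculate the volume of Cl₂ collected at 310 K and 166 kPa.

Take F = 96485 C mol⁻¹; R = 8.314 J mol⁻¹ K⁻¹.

Q = I·t = 0.3340 A × 87120 s = 29100 C.
n(e⁻) = Q/F = 29100 / 96485 = 0.3016 mol.
2 electrons are transferred per Cl₂ molecule, so n(Cl₂) = 0.3016 / 2 = 0.1508 mol.
V = nRT/P = (0.1508 × 8.314 × 310) / (166 × 10³ Pa) = 0.00234 m³ = 2.34 L.

2.34 L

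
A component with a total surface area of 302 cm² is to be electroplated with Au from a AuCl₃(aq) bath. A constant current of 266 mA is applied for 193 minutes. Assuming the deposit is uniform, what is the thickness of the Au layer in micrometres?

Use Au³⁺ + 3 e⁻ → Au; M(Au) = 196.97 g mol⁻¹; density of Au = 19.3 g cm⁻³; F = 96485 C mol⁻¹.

Q = I·t = 0.2660 × 11580 = 3080 C; n(e⁻) = 0.03192 mol.
n(Au) = n(e⁻)/3 = 0.01064 mol, so m = 0.01064 × 196.97 = 2.096 g.
Volume = m/ρ = 2.096 / 19.3 = 0.1086 cm³.
Thickness = V/A = 0.1086 / 302 = 3.60 × 10⁻⁴ cm = 3.60 μm.

3.60 μm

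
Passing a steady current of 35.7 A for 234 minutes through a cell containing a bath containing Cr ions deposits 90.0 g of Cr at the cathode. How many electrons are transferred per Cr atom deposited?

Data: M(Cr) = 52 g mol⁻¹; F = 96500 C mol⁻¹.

3

Q = I·t = 35.70 A × 14040 s = 501200 C, so n(e⁻) = 501200/96500 = 5.194 mol.
n(Cr) deposited = 90.0 / 52 = 1.731 mol.
Electrons per atom = n(e⁻)/n(Cr) = 5.194 / 1.731 = 3.00 ≈ 3, so the ion is Cr³⁺.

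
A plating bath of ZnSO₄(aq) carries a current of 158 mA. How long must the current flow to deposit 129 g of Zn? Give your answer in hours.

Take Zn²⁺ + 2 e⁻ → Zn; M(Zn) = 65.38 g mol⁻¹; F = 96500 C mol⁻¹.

n(Zn) = m/M = 129 / 65.38 = 1.973 mol.
Each Zn atom requires 2 electrons, so n(e⁻) = 2 × 1.973 = 3.946 mol.
Q = n(e⁻)·F = 3.946 × 96500 = 380800 C.
t = Q/I = 380800 / 0.1580 A = 2410000 s = 669 h.

669 h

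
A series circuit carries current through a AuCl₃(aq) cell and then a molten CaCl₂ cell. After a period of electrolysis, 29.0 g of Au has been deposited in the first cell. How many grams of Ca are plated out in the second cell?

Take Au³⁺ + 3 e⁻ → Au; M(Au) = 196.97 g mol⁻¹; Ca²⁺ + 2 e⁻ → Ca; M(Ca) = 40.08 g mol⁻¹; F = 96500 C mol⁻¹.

8.85 g

n(Au) = 29.0 / 196.97 = 0.1472 mol.
Since Au³⁺ + 3 e⁻ → Au, n(e⁻) passed = 3 × 0.1472 = 0.4417 mol.
Cells in series carry the same charge, so the same 0.4417 mol of electrons passes through cell 2.
Ca²⁺ + 2 e⁻ → Ca, so n(Ca) = 0.4417 / 2 = 0.2208 mol.
m(Ca) = 0.2208 × 40.08 = 8.85 g.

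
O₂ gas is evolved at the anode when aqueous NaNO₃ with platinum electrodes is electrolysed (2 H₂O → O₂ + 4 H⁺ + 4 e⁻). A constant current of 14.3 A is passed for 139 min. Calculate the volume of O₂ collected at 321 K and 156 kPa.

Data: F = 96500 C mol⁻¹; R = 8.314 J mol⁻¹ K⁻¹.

Q = I·t = 14.30 A × 8340.0 s = 119300 C.
n(e⁻) = Q/F = 119300 / 96500 = 1.236 mol.
4 electrons are transferred per O₂ molecule, so n(O₂) = 1.236 / 4 = 0.3090 mol.
V = nRT/P = (0.3090 × 8.314 × 321) / (156 × 10³ Pa) = 0.00529 m³ = 5.29 L.

5.29 L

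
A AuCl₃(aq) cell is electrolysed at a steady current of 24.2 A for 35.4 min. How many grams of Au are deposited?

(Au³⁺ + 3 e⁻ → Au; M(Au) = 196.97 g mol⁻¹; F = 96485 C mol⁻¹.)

Q = I·t = 24.20 A × 2124.0 s = 51400 C.
n(e⁻) = Q/F = 51400 / 96485 = 0.5327 mol.
Au³⁺ + 3 e⁻ → Au, so n(Au) = n(e⁻)/3 = 0.1776 mol.
m = n·M = 0.1776 × 196.97 = 35.0 g.

35.0 g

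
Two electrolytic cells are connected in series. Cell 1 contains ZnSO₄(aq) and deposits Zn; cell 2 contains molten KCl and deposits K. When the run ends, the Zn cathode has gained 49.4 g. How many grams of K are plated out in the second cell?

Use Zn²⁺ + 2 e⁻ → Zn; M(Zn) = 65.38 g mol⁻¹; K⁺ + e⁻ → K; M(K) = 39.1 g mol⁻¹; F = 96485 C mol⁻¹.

n(Zn) = 49.4 / 65.38 = 0.7556 mol.
Since Zn²⁺ + 2 e⁻ → Zn, n(e⁻) passed = 2 × 0.7556 = 1.511 mol.
Cells in series carry the same charge, so the same 1.511 mol of electrons passes through cell 2.
K⁺ + e⁻ → K, so n(K) = 1.511 / 1 = 1.511 mol.
m(K) = 1.511 × 39.1 = 59.1 g.

59.1 g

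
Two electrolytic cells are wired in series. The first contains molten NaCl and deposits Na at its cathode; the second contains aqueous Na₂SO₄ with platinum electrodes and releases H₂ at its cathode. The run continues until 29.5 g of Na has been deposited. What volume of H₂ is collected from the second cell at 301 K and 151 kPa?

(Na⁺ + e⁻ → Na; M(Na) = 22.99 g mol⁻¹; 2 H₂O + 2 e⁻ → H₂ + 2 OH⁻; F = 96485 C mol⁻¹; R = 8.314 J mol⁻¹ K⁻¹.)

10.6 L

n(Na) = 29.5 / 22.99 = 1.283 mol, so n(e⁻) = 1 × 1.283 = 1.283 mol.
The cells are in series, so the same 1.283 mol of electrons passes through the second cell.
2 H₂O + 2 e⁻ → H₂ + 2 OH⁻ — 2 mol e⁻ per mol H₂, so n(H₂) = 1.283/2 = 0.6416 mol.
V = nRT/P = (0.6416 × 8.314 × 301) / (151 × 10³) = 0.0106 m³ = 10.6 L.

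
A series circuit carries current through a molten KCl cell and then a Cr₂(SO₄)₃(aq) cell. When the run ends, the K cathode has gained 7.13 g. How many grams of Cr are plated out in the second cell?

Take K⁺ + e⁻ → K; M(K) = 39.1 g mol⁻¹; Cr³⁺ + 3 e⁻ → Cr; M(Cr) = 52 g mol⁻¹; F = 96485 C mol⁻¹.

3.16 g

n(K) = 7.13 / 39.1 = 0.1824 mol.
Since K⁺ + e⁻ → K, n(e⁻) passed = 1 × 0.1824 = 0.1824 mol.
Cells in series carry the same charge, so the same 0.1824 mol of electrons passes through cell 2.
Cr³⁺ + 3 e⁻ → Cr, so n(Cr) = 0.1824 / 3 = 0.06078 mol.
m(Cr) = 0.06078 × 52 = 3.16 g.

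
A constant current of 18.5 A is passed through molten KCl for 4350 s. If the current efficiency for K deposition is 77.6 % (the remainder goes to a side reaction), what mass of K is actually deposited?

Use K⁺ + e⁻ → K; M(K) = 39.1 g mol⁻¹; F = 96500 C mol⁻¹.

Q = I·t = 18.50 × 4350.0 = 80480 C.
n(e⁻) = 80480/96500 = 0.8339 mol; theoretically n(K) = 0.8339/1 = 0.8339 mol, m_theo = 32.61 g.
At 77.6 % efficiency, m_actual = 0.776 × 32.61 = 25.3 g.

25.3 g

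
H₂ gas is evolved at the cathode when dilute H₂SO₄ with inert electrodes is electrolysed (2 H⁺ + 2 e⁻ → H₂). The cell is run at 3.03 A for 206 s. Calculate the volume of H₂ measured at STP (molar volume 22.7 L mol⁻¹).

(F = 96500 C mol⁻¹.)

0.0734 L

Q = I·t = 3.030 A × 206.00 s = 624.2 C.
n(e⁻) = Q/F = 624.2 / 96500 = 0.006468 mol.
2 electrons are transferred per H₂ molecule, so n(H₂) = 0.006468 / 2 = 0.003234 mol.
V = n × V_m = 0.003234 × 22.7 = 0.0734 L.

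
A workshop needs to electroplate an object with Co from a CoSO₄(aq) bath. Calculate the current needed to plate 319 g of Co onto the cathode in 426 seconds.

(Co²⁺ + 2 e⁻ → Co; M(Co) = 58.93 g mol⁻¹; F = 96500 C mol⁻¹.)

2450 A

n(Co) = 319 / 58.93 = 5.413 mol.
n(e⁻) = 2 × 5.413 = 10.83 mol.
Q = n(e⁻)·F = 10.83 × 96500 = 1045000 C.
I = Q/t = 1045000 / 426.00 s = 2450 A.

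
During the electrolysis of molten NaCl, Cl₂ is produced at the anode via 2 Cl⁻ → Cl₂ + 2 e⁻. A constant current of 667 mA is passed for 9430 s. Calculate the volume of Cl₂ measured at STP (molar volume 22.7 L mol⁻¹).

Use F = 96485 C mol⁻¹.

0.740 L

Q = I·t = 0.6670 A × 9430.0 s = 6290 C.
n(e⁻) = Q/F = 6290 / 96485 = 0.06519 mol.
2 electrons are transferred per Cl₂ molecule, so n(Cl₂) = 0.06519 / 2 = 0.03259 mol.
V = n × V_m = 0.03259 × 22.7 = 0.740 L.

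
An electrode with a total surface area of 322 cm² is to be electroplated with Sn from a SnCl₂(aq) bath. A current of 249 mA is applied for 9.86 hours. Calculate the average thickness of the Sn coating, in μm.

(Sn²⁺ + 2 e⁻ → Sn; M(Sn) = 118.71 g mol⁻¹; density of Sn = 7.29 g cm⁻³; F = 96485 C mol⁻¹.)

23.2 μm

Q = I·t = 0.2490 × 35496 = 8839 C; n(e⁻) = 0.09160 mol.
n(Sn) = n(e⁻)/2 = 0.04580 mol, so m = 0.04580 × 118.71 = 5.437 g.
Volume = m/ρ = 5.437 / 7.29 = 0.7458 cm³.
Thickness = V/A = 0.7458 / 322 = 0.00232 cm = 23.2 μm.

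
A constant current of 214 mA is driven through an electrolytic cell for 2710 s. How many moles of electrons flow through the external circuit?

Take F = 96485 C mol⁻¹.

0.00601 mol

Q = I·t = 0.2140 A × 2710.0 s = 579.9 C.
n(e⁻) = Q/F = 579.9 / 96485 = 0.00601 mol.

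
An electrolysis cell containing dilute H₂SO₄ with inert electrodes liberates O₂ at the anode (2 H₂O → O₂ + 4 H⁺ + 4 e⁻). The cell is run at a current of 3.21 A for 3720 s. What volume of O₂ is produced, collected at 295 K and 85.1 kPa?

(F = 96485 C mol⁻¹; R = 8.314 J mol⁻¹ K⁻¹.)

0.892 L

Q = I·t = 3.210 A × 3720.0 s = 11940 C.
n(e⁻) = Q/F = 11940 / 96485 = 0.1238 mol.
4 electrons are transferred per O₂ molecule, so n(O₂) = 0.1238 / 4 = 0.03094 mol.
V = nRT/P = (0.03094 × 8.314 × 295) / (85.1 × 10³ Pa) = 8.92 × 10⁻⁴ m³ = 0.892 L.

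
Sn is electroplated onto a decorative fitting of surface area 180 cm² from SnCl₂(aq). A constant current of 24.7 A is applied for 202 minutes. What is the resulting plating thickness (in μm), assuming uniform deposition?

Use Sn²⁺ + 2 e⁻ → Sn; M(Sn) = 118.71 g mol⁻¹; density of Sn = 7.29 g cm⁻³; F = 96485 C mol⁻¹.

Q = I·t = 24.70 × 12120 = 299400 C; n(e⁻) = 3.103 mol.
n(Sn) = n(e⁻)/2 = 1.551 mol, so m = 1.551 × 118.71 = 184.2 g.
Volume = m/ρ = 184.2 / 7.29 = 25.26 cm³.
Thickness = V/A = 25.26 / 180 = 0.140 cm = 1400 μm.

1400 μm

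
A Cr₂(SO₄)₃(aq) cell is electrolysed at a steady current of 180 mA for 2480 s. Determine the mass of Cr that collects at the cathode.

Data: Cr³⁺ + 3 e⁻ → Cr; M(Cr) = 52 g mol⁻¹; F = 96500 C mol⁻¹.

Q = I·t = 0.1800 A × 2480.0 s = 446.4 C.
n(e⁻) = Q/F = 446.4 / 96500 = 0.004626 mol.
Cr³⁺ + 3 e⁻ → Cr, so n(Cr) = n(e⁻)/3 = 0.001542 mol.
m = n·M = 0.001542 × 52 = 0.0802 g.

0.0802 g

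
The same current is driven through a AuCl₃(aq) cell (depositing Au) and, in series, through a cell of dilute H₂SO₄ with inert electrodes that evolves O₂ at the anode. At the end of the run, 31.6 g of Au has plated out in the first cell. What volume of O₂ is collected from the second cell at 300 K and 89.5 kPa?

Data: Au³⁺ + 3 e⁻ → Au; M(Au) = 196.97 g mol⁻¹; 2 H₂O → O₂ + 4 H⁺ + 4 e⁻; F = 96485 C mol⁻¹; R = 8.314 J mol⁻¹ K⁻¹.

n(Au) = 31.6 / 196.97 = 0.1604 mol, so n(e⁻) = 3 × 0.1604 = 0.4813 mol.
The cells are in series, so the same 0.4813 mol of electrons passes through the second cell.
2 H₂O → O₂ + 4 H⁺ + 4 e⁻ — 4 mol e⁻ per mol O₂, so n(O₂) = 0.4813/4 = 0.1203 mol.
V = nRT/P = (0.1203 × 8.314 × 300) / (89.5 × 10³) = 0.00335 m³ = 3.35 L.

3.35 L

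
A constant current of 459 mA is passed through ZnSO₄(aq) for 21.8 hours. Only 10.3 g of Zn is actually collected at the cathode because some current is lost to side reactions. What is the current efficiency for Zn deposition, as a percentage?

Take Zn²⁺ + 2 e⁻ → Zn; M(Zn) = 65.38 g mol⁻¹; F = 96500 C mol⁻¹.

84.4 %

Q = I·t = 0.4590 × 78480 = 36020 C; n(e⁻) = 36020/96500 = 0.3733 mol.
Theoretical n(Zn) = n(e⁻)/2 = 0.1866 mol, i.e. m_theo = 0.1866 × 65.38 = 12.20 g.
Efficiency = m_actual / m_theo = 10.3 / 12.20 = 84.4 %.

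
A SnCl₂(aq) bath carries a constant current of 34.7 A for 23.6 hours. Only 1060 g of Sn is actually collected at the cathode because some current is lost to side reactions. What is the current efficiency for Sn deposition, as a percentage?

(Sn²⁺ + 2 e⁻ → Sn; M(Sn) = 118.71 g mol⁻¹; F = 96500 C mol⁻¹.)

58.5 %

Q = I·t = 34.70 × 84960 = 2948000 C; n(e⁻) = 2948000/96500 = 30.55 mol.
Theoretical n(Sn) = n(e⁻)/2 = 15.28 mol, i.e. m_theo = 15.28 × 118.71 = 1813 g.
Efficiency = m_actual / m_theo = 1060 / 1813 = 58.5 %.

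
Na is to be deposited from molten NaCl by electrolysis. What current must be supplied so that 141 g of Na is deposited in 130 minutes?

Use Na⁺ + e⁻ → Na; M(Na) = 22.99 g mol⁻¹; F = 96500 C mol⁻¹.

75.9 A

n(Na) = 141 / 22.99 = 6.133 mol.
n(e⁻) = 1 × 6.133 = 6.133 mol.
Q = n(e⁻)·F = 6.133 × 96500 = 591800 C.
I = Q/t = 591800 / 7800.0 s = 75.9 A.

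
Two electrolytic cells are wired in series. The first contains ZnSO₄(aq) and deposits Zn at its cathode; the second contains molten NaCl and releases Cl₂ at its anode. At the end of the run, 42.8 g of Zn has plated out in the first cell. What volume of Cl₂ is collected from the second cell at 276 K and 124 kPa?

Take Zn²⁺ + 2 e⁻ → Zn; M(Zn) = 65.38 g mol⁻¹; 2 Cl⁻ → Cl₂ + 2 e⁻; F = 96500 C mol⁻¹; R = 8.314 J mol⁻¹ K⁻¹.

n(Zn) = 42.8 / 65.38 = 0.6546 mol, so n(e⁻) = 2 × 0.6546 = 1.309 mol.
The cells are in series, so the same 1.309 mol of electrons passes through the second cell.
2 Cl⁻ → Cl₂ + 2 e⁻ — 2 mol e⁻ per mol Cl₂, so n(Cl₂) = 1.309/2 = 0.6546 mol.
V = nRT/P = (0.6546 × 8.314 × 276) / (124 × 10³) = 0.0121 m³ = 12.1 L.

12.1 L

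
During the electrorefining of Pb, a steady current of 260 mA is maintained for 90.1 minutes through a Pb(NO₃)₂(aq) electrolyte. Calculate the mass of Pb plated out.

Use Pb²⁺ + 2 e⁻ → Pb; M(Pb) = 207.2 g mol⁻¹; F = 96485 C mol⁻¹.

Q = I·t = 0.2600 A × 5406.0 s = 1406 C.
n(e⁻) = Q/F = 1406 / 96485 = 0.01457 mol.
Pb²⁺ + 2 e⁻ → Pb, so n(Pb) = n(e⁻)/2 = 0.007284 mol.
m = n·M = 0.007284 × 207.2 = 1.51 g.

1.51 g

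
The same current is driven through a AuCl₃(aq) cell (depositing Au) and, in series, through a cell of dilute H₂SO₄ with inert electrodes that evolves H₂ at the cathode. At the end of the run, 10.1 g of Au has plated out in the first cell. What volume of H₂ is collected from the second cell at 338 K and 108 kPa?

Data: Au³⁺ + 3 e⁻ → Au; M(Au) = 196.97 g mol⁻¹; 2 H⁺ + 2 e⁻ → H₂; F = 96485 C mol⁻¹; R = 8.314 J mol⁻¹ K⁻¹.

n(Au) = 10.1 / 196.97 = 0.05128 mol, so n(e⁻) = 3 × 0.05128 = 0.1538 mol.
The cells are in series, so the same 0.1538 mol of electrons passes through the second cell.
2 H⁺ + 2 e⁻ → H₂ — 2 mol e⁻ per mol H₂, so n(H₂) = 0.1538/2 = 0.07692 mol.
V = nRT/P = (0.07692 × 8.314 × 338) / (108 × 10³) = 0.00200 m³ = 2.00 L.

2.00 L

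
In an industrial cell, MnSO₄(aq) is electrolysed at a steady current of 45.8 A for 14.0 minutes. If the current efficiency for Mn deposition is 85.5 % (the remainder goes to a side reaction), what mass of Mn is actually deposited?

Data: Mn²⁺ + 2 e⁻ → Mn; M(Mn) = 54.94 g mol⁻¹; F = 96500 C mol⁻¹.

9.36 g

Q = I·t = 45.80 × 840.00 = 38470 C.
n(e⁻) = 38470/96500 = 0.3987 mol; theoretically n(Mn) = 0.3987/2 = 0.1993 mol, m_theo = 10.95 g.
At 85.5 % efficiency, m_actual = 0.855 × 10.95 = 9.36 g.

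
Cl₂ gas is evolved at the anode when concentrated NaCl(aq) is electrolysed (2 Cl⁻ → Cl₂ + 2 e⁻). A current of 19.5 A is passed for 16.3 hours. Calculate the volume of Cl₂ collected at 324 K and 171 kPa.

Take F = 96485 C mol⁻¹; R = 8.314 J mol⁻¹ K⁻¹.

93.4 L

Q = I·t = 19.50 A × 58680 s = 1144000 C.
n(e⁻) = Q/F = 1144000 / 96485 = 11.86 mol.
2 electrons are transferred per Cl₂ molecule, so n(Cl₂) = 11.86 / 2 = 5.930 mol.
V = nRT/P = (5.930 × 8.314 × 324) / (171 × 10³ Pa) = 0.0934 m³ = 93.4 L.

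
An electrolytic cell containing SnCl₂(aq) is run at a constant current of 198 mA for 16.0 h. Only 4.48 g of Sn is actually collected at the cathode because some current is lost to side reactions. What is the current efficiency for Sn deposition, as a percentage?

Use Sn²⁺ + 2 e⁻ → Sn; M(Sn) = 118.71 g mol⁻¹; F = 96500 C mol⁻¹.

Q = I·t = 0.1980 × 57600 = 11400 C; n(e⁻) = 11400/96500 = 0.1182 mol.
Theoretical n(Sn) = n(e⁻)/2 = 0.05909 mol, i.e. m_theo = 0.05909 × 118.71 = 7.015 g.
Efficiency = m_actual / m_theo = 4.48 / 7.015 = 63.9 %.

63.9 %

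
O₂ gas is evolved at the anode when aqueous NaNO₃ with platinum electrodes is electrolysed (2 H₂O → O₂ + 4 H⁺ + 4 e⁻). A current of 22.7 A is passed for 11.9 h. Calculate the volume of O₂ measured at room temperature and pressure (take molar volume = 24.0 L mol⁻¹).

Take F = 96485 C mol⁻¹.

60.5 L

Q = I·t = 22.70 A × 42840 s = 972500 C.
n(e⁻) = Q/F = 972500 / 96485 = 10.08 mol.
4 electrons are transferred per O₂ molecule, so n(O₂) = 10.08 / 4 = 2.520 mol.
V = n × V_m = 2.520 × 24.0 = 60.5 L.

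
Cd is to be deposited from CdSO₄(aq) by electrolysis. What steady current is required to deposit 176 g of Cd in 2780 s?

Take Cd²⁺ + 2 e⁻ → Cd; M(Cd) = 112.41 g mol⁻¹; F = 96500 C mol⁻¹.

109 A

n(Cd) = 176 / 112.41 = 1.566 mol.
n(e⁻) = 2 × 1.566 = 3.131 mol.
Q = n(e⁻)·F = 3.131 × 96500 = 302200 C.
I = Q/t = 302200 / 2780.0 s = 109 A.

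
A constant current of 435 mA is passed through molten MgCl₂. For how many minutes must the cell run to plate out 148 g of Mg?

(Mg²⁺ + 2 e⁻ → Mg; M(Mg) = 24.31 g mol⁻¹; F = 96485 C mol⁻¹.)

n(Mg) = m/M = 148 / 24.31 = 6.088 mol.
Each Mg atom requires 2 electrons, so n(e⁻) = 2 × 6.088 = 12.18 mol.
Q = n(e⁻)·F = 12.18 × 96485 = 1175000 C.
t = Q/I = 1175000 / 0.4350 A = 2701000 s = 45000 min.

45000 min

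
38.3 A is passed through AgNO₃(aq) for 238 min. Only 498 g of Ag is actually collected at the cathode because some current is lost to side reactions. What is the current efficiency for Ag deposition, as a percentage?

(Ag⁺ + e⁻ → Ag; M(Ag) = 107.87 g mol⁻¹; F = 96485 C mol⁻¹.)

81.4 %

Q = I·t = 38.30 × 14280 = 546900 C; n(e⁻) = 546900/96485 = 5.668 mol.
Theoretical n(Ag) = n(e⁻)/1 = 5.668 mol, i.e. m_theo = 5.668 × 107.87 = 611.5 g.
Efficiency = m_actual / m_theo = 498 / 611.5 = 81.4 %.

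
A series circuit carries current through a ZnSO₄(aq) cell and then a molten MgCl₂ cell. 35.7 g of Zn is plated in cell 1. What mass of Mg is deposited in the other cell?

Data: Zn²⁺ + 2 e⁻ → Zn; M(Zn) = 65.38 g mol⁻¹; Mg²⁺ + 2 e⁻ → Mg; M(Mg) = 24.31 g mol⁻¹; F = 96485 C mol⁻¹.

n(Zn) = 35.7 / 65.38 = 0.5460 mol.
Since Zn²⁺ + 2 e⁻ → Zn, n(e⁻) passed = 2 × 0.5460 = 1.092 mol.
Cells in series carry the same charge, so the same 1.092 mol of electrons passes through cell 2.
Mg²⁺ + 2 e⁻ → Mg, so n(Mg) = 1.092 / 2 = 0.5460 mol.
m(Mg) = 0.5460 × 24.31 = 13.3 g.

13.3 g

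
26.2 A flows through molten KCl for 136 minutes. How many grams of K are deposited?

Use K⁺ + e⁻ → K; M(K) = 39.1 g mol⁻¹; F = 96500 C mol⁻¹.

86.6 g

Q = I·t = 26.20 A × 8160.0 s = 213800 C.
n(e⁻) = Q/F = 213800 / 96500 = 2.215 mol.
K⁺ + e⁻ → K, so n(K) = n(e⁻)/1 = 2.215 mol.
m = n·M = 2.215 × 39.1 = 86.6 g.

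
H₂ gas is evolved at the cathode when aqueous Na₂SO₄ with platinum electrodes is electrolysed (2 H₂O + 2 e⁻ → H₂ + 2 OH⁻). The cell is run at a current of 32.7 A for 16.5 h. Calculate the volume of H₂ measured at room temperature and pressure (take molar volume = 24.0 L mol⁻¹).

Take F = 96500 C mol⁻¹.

Q = I·t = 32.70 A × 59400 s = 1942000 C.
n(e⁻) = Q/F = 1942000 / 96500 = 20.13 mol.
2 electrons are transferred per H₂ molecule, so n(H₂) = 20.13 / 2 = 10.06 mol.
V = n × V_m = 10.06 × 24.0 = 242 L.

242 L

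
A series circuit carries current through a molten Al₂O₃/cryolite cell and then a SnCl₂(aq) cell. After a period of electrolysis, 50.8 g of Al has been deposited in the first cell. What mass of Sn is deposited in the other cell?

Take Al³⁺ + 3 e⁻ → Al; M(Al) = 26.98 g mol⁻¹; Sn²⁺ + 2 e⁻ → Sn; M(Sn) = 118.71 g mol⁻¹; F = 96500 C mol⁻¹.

n(Al) = 50.8 / 26.98 = 1.883 mol.
Since Al³⁺ + 3 e⁻ → Al, n(e⁻) passed = 3 × 1.883 = 5.649 mol.
Cells in series carry the same charge, so the same 5.649 mol of electrons passes through cell 2.
Sn²⁺ + 2 e⁻ → Sn, so n(Sn) = 5.649 / 2 = 2.824 mol.
m(Sn) = 2.824 × 118.71 = 335 g.

335 g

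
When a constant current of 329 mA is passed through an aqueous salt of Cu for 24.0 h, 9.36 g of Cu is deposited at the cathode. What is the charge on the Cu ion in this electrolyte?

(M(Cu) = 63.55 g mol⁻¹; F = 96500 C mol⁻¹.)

+2

Q = I·t = 0.3290 A × 86400 s = 28430 C, so n(e⁻) = 28430/96500 = 0.2946 mol.
n(Cu) deposited = 9.36 / 63.55 = 0.1473 mol.
Electrons per atom = n(e⁻)/n(Cu) = 0.2946 / 0.1473 = 2.00 ≈ 2, so the ion is Cu²⁺.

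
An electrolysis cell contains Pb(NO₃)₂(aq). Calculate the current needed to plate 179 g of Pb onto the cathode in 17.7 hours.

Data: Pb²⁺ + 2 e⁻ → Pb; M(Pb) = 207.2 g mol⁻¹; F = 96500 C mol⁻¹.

2.62 A

n(Pb) = 179 / 207.2 = 0.8639 mol.
n(e⁻) = 2 × 0.8639 = 1.728 mol.
Q = n(e⁻)·F = 1.728 × 96500 = 166700 C.
I = Q/t = 166700 / 63720 s = 2.62 A.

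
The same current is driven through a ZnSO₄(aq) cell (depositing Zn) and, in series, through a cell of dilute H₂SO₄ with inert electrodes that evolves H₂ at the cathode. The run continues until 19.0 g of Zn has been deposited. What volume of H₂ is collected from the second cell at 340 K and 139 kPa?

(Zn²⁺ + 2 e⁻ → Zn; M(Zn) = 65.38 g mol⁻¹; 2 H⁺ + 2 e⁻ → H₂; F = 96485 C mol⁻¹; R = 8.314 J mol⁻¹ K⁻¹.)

5.91 L

n(Zn) = 19.0 / 65.38 = 0.2906 mol, so n(e⁻) = 2 × 0.2906 = 0.5812 mol.
The cells are in series, so the same 0.5812 mol of electrons passes through the second cell.
2 H⁺ + 2 e⁻ → H₂ — 2 mol e⁻ per mol H₂, so n(H₂) = 0.5812/2 = 0.2906 mol.
V = nRT/P = (0.2906 × 8.314 × 340) / (139 × 10³) = 0.00591 m³ = 5.91 L.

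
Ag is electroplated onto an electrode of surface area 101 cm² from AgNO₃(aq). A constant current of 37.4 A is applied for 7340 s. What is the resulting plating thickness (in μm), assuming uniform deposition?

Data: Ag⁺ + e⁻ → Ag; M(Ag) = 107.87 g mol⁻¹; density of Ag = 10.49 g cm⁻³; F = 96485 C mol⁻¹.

Q = I·t = 37.40 × 7340.0 = 274500 C; n(e⁻) = 2.845 mol.
n(Ag) = n(e⁻)/1 = 2.845 mol, so m = 2.845 × 107.87 = 306.9 g.
Volume = m/ρ = 306.9 / 10.49 = 29.26 cm³.
Thickness = V/A = 29.26 / 101 = 0.290 cm = 2900 μm.

2900 μm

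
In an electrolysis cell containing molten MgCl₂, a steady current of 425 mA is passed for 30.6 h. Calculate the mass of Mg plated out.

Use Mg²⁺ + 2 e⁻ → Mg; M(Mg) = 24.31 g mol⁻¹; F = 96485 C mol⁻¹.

Q = I·t = 0.4250 A × 110160 s = 46820 C.
n(e⁻) = Q/F = 46820 / 96485 = 0.4852 mol.
Mg²⁺ + 2 e⁻ → Mg, so n(Mg) = n(e⁻)/2 = 0.2426 mol.
m = n·M = 0.2426 × 24.31 = 5.90 g.

5.90 g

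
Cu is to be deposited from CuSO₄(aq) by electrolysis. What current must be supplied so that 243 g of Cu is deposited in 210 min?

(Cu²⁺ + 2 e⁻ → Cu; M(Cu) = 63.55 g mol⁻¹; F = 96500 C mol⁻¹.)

n(Cu) = 243 / 63.55 = 3.824 mol.
n(e⁻) = 2 × 3.824 = 7.648 mol.
Q = n(e⁻)·F = 7.648 × 96500 = 738000 C.
I = Q/t = 738000 / 12600 s = 58.6 A.

58.6 A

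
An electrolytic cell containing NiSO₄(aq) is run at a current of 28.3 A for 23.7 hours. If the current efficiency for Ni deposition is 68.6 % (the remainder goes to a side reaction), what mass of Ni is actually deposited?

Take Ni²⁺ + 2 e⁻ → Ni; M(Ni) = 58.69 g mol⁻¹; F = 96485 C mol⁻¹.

Q = I·t = 28.30 × 85320 = 2415000 C.
n(e⁻) = 2415000/96485 = 25.03 mol; theoretically n(Ni) = 25.03/2 = 12.51 mol, m_theo = 734.4 g.
At 68.6 % efficiency, m_actual = 0.686 × 734.4 = 504 g.

504 g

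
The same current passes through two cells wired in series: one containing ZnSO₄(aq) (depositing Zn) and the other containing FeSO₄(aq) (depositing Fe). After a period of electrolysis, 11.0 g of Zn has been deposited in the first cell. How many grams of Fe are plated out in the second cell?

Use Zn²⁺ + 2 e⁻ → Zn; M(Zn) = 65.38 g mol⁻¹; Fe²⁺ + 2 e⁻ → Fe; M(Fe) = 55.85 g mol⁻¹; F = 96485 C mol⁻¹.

n(Zn) = 11.0 / 65.38 = 0.1682 mol.
Since Zn²⁺ + 2 e⁻ → Zn, n(e⁻) passed = 2 × 0.1682 = 0.3365 mol.
Cells in series carry the same charge, so the same 0.3365 mol of electrons passes through cell 2.
Fe²⁺ + 2 e⁻ → Fe, so n(Fe) = 0.3365 / 2 = 0.1682 mol.
m(Fe) = 0.1682 × 55.85 = 9.40 g.

9.40 g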